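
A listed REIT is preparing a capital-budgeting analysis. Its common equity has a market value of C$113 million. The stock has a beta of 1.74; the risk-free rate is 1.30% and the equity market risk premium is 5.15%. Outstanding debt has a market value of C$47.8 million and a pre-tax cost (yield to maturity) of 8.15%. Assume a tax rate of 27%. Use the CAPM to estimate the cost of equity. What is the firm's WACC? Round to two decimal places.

8.98%

Cost of equity via CAPM: Re = 1.3% + 1.74 × 5.15% = 10.2610%.
Total capital V = 113 + 47.8 = 160.8.
Equity: weight = 113/160.8 = 0.7027; cost = 10.261%.
Debt: weight = 47.8/160.8 = 0.2973; after-tax cost = 8.15% × (1 − 27%) = 5.9495%.
WACC = 0.7027 × 10.2610% + 0.2973 × 5.9495% = 8.9793%.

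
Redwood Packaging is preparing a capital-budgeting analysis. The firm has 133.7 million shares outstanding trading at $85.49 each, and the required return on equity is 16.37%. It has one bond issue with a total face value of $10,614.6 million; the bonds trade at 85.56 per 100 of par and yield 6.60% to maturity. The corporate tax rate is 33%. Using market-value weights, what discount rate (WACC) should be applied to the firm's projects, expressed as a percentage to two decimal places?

Market value of equity E = 85.49 × 133.7m = 11430.013m. Market value of debt D = 10614.6m × 85.56/100 = 9081.85176m.
Total capital V = 11430.013 + 9081.85176 = 20511.86476.
Equity: weight = 11430.013/20511.86476 = 0.5572; cost = 16.37%.
Bonds outstanding: weight = 9081.85176/20511.86476 = 0.4428; after-tax cost = 6.6% × (1 − 33%) = 4.4220%.
WACC = 0.5572 × 16.3700% + 0.4428 × 4.4220% = 11.0799%.

11.08%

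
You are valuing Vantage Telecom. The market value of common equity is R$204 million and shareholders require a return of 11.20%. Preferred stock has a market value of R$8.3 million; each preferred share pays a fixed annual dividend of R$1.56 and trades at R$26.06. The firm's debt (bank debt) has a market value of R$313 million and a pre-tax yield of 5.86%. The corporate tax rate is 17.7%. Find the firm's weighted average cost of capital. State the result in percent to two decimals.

7.32%

Cost of preferred: Rp = 1.56 / 26.06 = 5.9862%.
Total capital V = 204 + 8.3 + 313 = 525.3.
Equity: weight = 204/525.3 = 0.3883; cost = 11.2%.
Preferred: weight = 8.3/525.3 = 0.0158; cost = 5.9862%.
Bank debt: weight = 313/525.3 = 0.5958; after-tax cost = 5.86% × (1 − 17.7%) = 4.8228%.
WACC = 0.3883 × 11.2000% + 0.0158 × 5.9862% + 0.5958 × 4.8228% = 7.3178%.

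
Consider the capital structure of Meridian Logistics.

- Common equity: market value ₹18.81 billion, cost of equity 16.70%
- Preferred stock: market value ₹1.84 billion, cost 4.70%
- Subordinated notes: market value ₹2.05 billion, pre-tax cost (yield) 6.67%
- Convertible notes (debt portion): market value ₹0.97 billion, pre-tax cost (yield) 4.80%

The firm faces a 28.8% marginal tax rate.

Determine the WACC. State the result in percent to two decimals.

14.19%

Total capital V = 18.81 + 1.84 + 2.05 + 0.97 = 23.67.
Equity: weight = 18.81/23.67 = 0.7947; cost = 16.7%.
Preferred: weight = 1.84/23.67 = 0.0777; cost = 4.7%.
Subordinated notes: weight = 2.05/23.67 = 0.0866; after-tax cost = 6.67% × (1 − 28.8%) = 4.7490%.
Convertible notes (debt portion): weight = 0.97/23.67 = 0.0410; after-tax cost = 4.8% × (1 − 28.8%) = 3.4176%.
WACC = 0.7947 × 16.7000% + 0.0777 × 4.7000% + 0.0866 × 4.7490% + 0.0410 × 3.4176% = 14.1878%.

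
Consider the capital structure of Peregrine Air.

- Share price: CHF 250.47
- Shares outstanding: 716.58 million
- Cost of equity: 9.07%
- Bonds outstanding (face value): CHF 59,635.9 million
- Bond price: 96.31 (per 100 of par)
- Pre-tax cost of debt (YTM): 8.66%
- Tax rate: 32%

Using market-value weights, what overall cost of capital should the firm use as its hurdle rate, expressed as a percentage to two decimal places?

Market value of equity E = 250.47 × 716.58m = 179481.7926m. Market value of debt D = 59635.9m × 96.31/100 = 57435.33529m.
Total capital V = 179481.7926 + 57435.33529 = 236917.12789.
Equity: weight = 179481.7926/236917.12789 = 0.7576; cost = 9.07%.
Bonds outstanding: weight = 57435.33529/236917.12789 = 0.2424; after-tax cost = 8.66% × (1 − 32%) = 5.8888%.
WACC = 0.7576 × 9.0700% + 0.2424 × 5.8888% = 8.2988%.

8.30%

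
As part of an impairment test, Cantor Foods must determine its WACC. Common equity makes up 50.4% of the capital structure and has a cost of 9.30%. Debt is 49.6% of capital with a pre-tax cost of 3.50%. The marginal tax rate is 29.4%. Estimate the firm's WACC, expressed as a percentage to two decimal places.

After-tax cost of debt = 3.5% × (1 − 29.4%) = 2.4710%.
WACC = 0.504 × 9.3000% + 0.496 × 2.4710% = 5.9128%.

5.91%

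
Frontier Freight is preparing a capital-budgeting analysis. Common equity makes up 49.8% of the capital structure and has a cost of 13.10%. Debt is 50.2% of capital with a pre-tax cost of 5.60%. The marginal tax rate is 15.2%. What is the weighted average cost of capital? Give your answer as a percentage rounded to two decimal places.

After-tax cost of debt = 5.6% × (1 − 15.2%) = 4.7488%.
WACC = 0.498 × 13.1000% + 0.502 × 4.7488% = 8.9077%.

8.91%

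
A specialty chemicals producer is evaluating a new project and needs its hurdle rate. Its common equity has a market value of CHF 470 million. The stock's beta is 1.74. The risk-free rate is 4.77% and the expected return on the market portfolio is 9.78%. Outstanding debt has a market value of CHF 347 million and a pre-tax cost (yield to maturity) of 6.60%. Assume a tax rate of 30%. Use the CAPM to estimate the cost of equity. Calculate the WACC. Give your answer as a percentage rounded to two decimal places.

9.72%

Market risk premium = 9.78% − 4.77% = 5.01%.
Cost of equity via CAPM: Re = 4.77% + 1.74 × 5.01% = 13.4874%.
Total capital V = 470 + 347 = 817.
Equity: weight = 470/817 = 0.5753; cost = 13.4874%.
Debt: weight = 347/817 = 0.4247; after-tax cost = 6.6% × (1 − 30%) = 4.6200%.
WACC = 0.5753 × 13.4874% + 0.4247 × 4.6200% = 9.7212%.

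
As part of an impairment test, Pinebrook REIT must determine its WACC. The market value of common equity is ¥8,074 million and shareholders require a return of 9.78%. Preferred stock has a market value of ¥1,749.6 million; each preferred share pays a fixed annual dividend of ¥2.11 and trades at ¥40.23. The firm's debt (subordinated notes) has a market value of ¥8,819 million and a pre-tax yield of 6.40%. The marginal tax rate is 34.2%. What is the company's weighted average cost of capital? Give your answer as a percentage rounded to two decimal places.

Cost of preferred: Rp = 2.11 / 40.23 = 5.2448%.
Total capital V = 8074 + 1749.6 + 8819 = 18642.6.
Equity: weight = 8074/18642.6 = 0.4331; cost = 9.78%.
Preferred: weight = 1749.6/18642.6 = 0.0938; cost = 5.2448%.
Subordinated notes: weight = 8819/18642.6 = 0.4731; after-tax cost = 6.4% × (1 − 34.2%) = 4.2112%.
WACC = 0.4331 × 9.7800% + 0.0938 × 5.2448% + 0.4731 × 4.2112% = 6.7200%.

6.72%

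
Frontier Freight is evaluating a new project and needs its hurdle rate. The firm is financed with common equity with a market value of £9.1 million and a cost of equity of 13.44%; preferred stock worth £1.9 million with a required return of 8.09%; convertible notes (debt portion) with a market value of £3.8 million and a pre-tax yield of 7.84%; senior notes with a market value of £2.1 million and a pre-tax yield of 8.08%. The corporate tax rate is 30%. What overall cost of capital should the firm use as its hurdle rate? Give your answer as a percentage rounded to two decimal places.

Total capital V = 9.1 + 1.9 + 3.8 + 2.1 = 16.9.
Equity: weight = 9.1/16.9 = 0.5385; cost = 13.44%.
Preferred: weight = 1.9/16.9 = 0.1124; cost = 8.09%.
Convertible notes (debt portion): weight = 3.8/16.9 = 0.2249; after-tax cost = 7.84% × (1 − 30%) = 5.4880%.
Senior notes: weight = 2.1/16.9 = 0.1243; after-tax cost = 8.08% × (1 − 30%) = 5.6560%.
WACC = 0.5385 × 13.4400% + 0.1124 × 8.0900% + 0.2249 × 5.4880% + 0.1243 × 5.6560% = 10.0833%.

10.08%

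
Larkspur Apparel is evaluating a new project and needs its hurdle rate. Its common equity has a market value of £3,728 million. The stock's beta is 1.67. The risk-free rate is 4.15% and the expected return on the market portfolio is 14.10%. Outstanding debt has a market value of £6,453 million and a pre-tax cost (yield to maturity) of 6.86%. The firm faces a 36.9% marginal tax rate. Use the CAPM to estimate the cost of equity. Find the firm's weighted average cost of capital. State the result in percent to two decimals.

10.35%

Market risk premium = 14.1% − 4.15% = 9.95%.
Cost of equity via CAPM: Re = 4.15% + 1.67 × 9.95% = 20.7665%.
Total capital V = 3728 + 6453 = 10181.
Equity: weight = 3728/10181 = 0.3662; cost = 20.7665%.
Debt: weight = 6453/10181 = 0.6338; after-tax cost = 6.86% × (1 − 36.9%) = 4.3287%.
WACC = 0.3662 × 20.7665% + 0.6338 × 4.3287% = 10.3477%.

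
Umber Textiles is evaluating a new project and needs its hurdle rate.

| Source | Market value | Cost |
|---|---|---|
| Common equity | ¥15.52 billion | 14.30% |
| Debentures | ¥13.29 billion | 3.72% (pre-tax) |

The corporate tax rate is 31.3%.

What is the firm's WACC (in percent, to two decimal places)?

Total capital V = 15.52 + 13.29 = 28.81.
Equity: weight = 15.52/28.81 = 0.5387; cost = 14.3%.
Debentures: weight = 13.29/28.81 = 0.4613; after-tax cost = 3.72% × (1 − 31.3%) = 2.5556%.
WACC = 0.5387 × 14.3000% + 0.4613 × 2.5556% = 8.8823%.

8.88%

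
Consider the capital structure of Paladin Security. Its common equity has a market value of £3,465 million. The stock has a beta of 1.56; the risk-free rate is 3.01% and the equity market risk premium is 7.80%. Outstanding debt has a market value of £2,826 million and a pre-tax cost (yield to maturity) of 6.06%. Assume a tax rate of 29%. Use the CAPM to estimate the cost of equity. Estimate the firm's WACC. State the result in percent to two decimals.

Cost of equity via CAPM: Re = 3.01% + 1.56 × 7.8% = 15.1780%.
Total capital V = 3465 + 2826 = 6291.
Equity: weight = 3465/6291 = 0.5508; cost = 15.178%.
Debt: weight = 2826/6291 = 0.4492; after-tax cost = 6.06% × (1 − 29%) = 4.3026%.
WACC = 0.5508 × 15.1780% + 0.4492 × 4.3026% = 10.2926%.

10.29%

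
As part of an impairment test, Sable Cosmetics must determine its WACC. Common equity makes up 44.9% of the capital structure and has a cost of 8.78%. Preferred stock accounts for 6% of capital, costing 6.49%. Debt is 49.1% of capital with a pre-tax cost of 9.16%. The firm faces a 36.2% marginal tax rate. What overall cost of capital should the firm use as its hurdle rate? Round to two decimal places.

7.20%

After-tax cost of debt = 9.16% × (1 − 36.2%) = 5.8441%.
WACC = 0.449 × 8.7800% + 0.060 × 6.4900% + 0.491 × 5.8441% = 7.2011%.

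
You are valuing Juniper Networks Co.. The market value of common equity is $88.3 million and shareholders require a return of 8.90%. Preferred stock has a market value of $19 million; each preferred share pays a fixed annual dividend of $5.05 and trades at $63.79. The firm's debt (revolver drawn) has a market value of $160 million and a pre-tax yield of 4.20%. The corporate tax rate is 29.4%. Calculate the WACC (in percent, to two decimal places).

Cost of preferred: Rp = 5.05 / 63.79 = 7.9166%.
Total capital V = 88.3 + 19 + 160 = 267.3.
Equity: weight = 88.3/267.3 = 0.3303; cost = 8.9%.
Preferred: weight = 19/267.3 = 0.0711; cost = 7.9166%.
Revolver drawn: weight = 160/267.3 = 0.5986; after-tax cost = 4.2% × (1 − 29.4%) = 2.9652%.
WACC = 0.3303 × 8.9000% + 0.0711 × 7.9166% + 0.5986 × 2.9652% = 5.2777%.

5.28%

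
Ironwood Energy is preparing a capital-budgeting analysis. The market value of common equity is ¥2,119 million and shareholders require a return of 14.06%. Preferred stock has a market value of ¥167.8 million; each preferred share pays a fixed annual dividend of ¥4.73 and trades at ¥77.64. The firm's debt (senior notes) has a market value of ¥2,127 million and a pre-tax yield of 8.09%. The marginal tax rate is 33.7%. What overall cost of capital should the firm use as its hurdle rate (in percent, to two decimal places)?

9.57%

Cost of preferred: Rp = 4.73 / 77.64 = 6.0922%.
Total capital V = 2119 + 167.8 + 2127 = 4413.8.
Equity: weight = 2119/4413.8 = 0.4801; cost = 14.06%.
Preferred: weight = 167.8/4413.8 = 0.0380; cost = 6.0922%.
Senior notes: weight = 2127/4413.8 = 0.4819; after-tax cost = 8.09% × (1 − 33.7%) = 5.3637%.
WACC = 0.4801 × 14.0600% + 0.0380 × 6.0922% + 0.4819 × 5.3637% = 9.5663%.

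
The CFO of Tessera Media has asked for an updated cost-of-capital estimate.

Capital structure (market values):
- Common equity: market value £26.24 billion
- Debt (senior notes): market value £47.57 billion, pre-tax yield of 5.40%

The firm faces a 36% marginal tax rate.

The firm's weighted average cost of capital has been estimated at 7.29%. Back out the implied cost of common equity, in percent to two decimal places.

Total capital V = 26.24 + 47.57 = 73.81.
Equity weight = 26.24/73.81 = 0.3555.
Senior notes weight = 47.57/73.81 = 0.6445.
Debt contribution = 0.6445 × 5.4% × (1 − 36%) = 2.2274%.
Required equity contribution = 7.29% − 2.2274% = 5.0626%.
Re = 5.0626% / 0.3555 = 14.2406%.

14.24%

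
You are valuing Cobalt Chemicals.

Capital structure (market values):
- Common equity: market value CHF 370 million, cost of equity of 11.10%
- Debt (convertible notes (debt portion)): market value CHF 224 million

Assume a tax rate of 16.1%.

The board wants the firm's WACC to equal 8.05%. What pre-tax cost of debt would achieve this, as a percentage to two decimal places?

3.59%

Total capital V = 370 + 224 = 594.
Equity weight = 370/594 = 0.6229.
Convertible notes (debt portion) weight = 224/594 = 0.3771.
Equity contribution = 0.6229 × 11.1% = 6.9141%.
Remaining for debt = 8.05% − 6.9141% = 1.1359%.
Rd × (1 − 16.1%) × 0.3771 = 1.1359%  ⇒  Rd = 3.5901%.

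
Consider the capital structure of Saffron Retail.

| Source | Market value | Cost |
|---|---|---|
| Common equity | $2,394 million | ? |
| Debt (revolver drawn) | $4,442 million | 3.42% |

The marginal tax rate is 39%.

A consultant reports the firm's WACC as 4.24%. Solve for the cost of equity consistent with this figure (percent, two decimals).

Total capital V = 2394 + 4442 = 6836.
Equity weight = 2394/6836 = 0.3502.
Revolver drawn weight = 4442/6836 = 0.6498.
Debt contribution = 0.6498 × 3.42% × (1 − 39%) = 1.3556%.
Required equity contribution = 4.24% − 1.3556% = 2.8844%.
Re = 2.8844% / 0.3502 = 8.2363%.

8.24%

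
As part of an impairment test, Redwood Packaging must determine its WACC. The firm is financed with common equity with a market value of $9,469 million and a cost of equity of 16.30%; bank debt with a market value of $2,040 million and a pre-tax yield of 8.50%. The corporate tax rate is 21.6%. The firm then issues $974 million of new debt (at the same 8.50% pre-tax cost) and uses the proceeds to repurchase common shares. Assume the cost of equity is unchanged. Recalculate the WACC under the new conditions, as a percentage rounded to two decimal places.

13.78%

After the change:
Total capital V = 8495 + 3014 = 11509.
Equity: weight = 8495/11509 = 0.7381; cost = 16.3%.
Bank debt: weight = 3014/11509 = 0.2619; after-tax cost = 8.5% × (1 − 21.6%) = 6.6640%.
WACC = 0.7381 × 16.3000% + 0.2619 × 6.6640% = 13.7765%.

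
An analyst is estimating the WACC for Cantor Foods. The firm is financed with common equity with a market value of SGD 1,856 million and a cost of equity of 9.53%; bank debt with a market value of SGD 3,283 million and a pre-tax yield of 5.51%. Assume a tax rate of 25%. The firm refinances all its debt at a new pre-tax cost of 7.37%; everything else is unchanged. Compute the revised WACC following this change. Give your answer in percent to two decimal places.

After the change:
Total capital V = 1856 + 3283 = 5139.
Equity: weight = 1856/5139 = 0.3612; cost = 9.53%.
Bank debt: weight = 3283/5139 = 0.6388; after-tax cost = 7.37% × (1 − 25%) = 5.5275%.
WACC = 0.3612 × 9.5300% + 0.6388 × 5.5275% = 6.9730%.

6.97%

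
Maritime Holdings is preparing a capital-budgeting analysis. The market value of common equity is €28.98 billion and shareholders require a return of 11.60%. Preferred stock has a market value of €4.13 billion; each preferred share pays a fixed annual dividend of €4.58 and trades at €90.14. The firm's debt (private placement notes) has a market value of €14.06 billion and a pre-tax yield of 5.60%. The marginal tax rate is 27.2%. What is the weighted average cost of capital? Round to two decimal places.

Cost of preferred: Rp = 4.58 / 90.14 = 5.0810%.
Total capital V = 28.98 + 4.13 + 14.06 = 47.17.
Equity: weight = 28.98/47.17 = 0.6144; cost = 11.6%.
Preferred: weight = 4.13/47.17 = 0.0876; cost = 5.081%.
Private placement notes: weight = 14.06/47.17 = 0.2981; after-tax cost = 5.6% × (1 − 27.2%) = 4.0768%.
WACC = 0.6144 × 11.6000% + 0.0876 × 5.0810% + 0.2981 × 4.0768% = 8.7868%.

8.79%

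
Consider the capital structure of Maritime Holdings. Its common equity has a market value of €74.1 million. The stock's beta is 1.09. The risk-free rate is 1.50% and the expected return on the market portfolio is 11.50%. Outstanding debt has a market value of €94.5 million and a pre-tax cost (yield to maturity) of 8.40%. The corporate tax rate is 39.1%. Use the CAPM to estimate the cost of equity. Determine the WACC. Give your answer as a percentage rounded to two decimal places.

Market risk premium = 11.5% − 1.5% = 10.0%.
Cost of equity via CAPM: Re = 1.5% + 1.09 × 10.0% = 12.4000%.
Total capital V = 74.1 + 94.5 = 168.6.
Equity: weight = 74.1/168.6 = 0.4395; cost = 12.4%.
Debt: weight = 94.5/168.6 = 0.5605; after-tax cost = 8.4% × (1 − 39.1%) = 5.1156%.
WACC = 0.4395 × 12.4000% + 0.5605 × 5.1156% = 8.3171%.

8.32%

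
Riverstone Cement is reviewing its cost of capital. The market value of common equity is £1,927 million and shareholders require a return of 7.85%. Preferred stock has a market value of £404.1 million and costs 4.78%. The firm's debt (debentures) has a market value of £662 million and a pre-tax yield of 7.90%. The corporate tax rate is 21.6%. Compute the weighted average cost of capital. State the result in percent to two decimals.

7.07%

Total capital V = 1927 + 404.1 + 662 = 2993.1.
Equity: weight = 1927/2993.1 = 0.6438; cost = 7.85%.
Preferred: weight = 404.1/2993.1 = 0.1350; cost = 4.78%.
Debentures: weight = 662/2993.1 = 0.2212; after-tax cost = 7.9% × (1 − 21.6%) = 6.1936%.
WACC = 0.6438 × 7.8500% + 0.1350 × 4.7800% + 0.2212 × 6.1936% = 7.0692%.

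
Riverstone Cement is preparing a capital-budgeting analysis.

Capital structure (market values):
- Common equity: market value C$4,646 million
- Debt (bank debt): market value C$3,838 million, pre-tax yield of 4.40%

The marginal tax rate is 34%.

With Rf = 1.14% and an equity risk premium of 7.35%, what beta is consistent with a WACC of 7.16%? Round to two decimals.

1.30

Total capital V = 4646 + 3838 = 8484.
Equity weight = 4646/8484 = 0.5476.
Bank debt weight = 3838/8484 = 0.4524.
Debt contribution = 0.4524 × 4.4% × (1 − 34%) = 1.3137%.
Required equity contribution = 7.16% − 1.3137% = 5.8463%  ⇒  Re = 10.6758%.
CAPM: 10.6758% = 1.14% + β × 7.35%  ⇒  β = 1.2974.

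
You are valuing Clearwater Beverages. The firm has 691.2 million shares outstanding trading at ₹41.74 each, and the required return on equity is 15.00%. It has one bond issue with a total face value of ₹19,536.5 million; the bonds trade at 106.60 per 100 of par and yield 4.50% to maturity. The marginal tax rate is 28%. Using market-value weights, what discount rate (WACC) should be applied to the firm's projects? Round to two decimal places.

Market value of equity E = 41.74 × 691.2m = 28850.688m. Market value of debt D = 19536.5m × 106.6/100 = 20825.909m.
Total capital V = 28850.688 + 20825.909 = 49676.597.
Equity: weight = 28850.688/49676.597 = 0.5808; cost = 15%.
Bonds outstanding: weight = 20825.909/49676.597 = 0.4192; after-tax cost = 4.5% × (1 − 28%) = 3.2400%.
WACC = 0.5808 × 15.0000% + 0.4192 × 3.2400% = 10.0699%.

10.07%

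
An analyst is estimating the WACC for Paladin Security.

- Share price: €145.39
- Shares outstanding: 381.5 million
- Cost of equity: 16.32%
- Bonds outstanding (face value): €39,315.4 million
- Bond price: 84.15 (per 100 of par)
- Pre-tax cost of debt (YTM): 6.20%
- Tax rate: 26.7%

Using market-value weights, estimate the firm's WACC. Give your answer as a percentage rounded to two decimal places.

Market value of equity E = 145.39 × 381.5m = 55466.285m. Market value of debt D = 39315.4m × 84.15/100 = 33083.9091m.
Total capital V = 55466.285 + 33083.9091 = 88550.1941.
Equity: weight = 55466.285/88550.1941 = 0.6264; cost = 16.32%.
Bonds outstanding: weight = 33083.9091/88550.1941 = 0.3736; after-tax cost = 6.2% × (1 − 26.7%) = 4.5446%.
WACC = 0.6264 × 16.3200% + 0.3736 × 4.5446% = 11.9205%.

11.92%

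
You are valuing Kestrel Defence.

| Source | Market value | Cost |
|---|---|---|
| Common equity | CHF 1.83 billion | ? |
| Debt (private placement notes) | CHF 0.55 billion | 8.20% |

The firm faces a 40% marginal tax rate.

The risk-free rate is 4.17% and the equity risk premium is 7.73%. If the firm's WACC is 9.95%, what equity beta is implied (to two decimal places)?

Total capital V = 1.83 + 0.55 = 2.38.
Equity weight = 1.83/2.38 = 0.7689.
Private placement notes weight = 0.55/2.38 = 0.2311.
Debt contribution = 0.2311 × 8.2% × (1 − 40%) = 1.1370%.
Required equity contribution = 9.95% − 1.1370% = 8.8130%  ⇒  Re = 11.4617%.
CAPM: 11.4617% = 4.17% + β × 7.73%  ⇒  β = 0.9433.

0.94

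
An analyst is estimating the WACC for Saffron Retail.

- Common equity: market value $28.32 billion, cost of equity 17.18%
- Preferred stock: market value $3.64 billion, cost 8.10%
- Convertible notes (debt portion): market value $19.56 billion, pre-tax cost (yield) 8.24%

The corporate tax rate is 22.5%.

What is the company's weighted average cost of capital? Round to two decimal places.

Total capital V = 28.32 + 3.64 + 19.56 = 51.52.
Equity: weight = 28.32/51.52 = 0.5497; cost = 17.18%.
Preferred: weight = 3.64/51.52 = 0.0707; cost = 8.1%.
Convertible notes (debt portion): weight = 19.56/51.52 = 0.3797; after-tax cost = 8.24% × (1 − 22.5%) = 6.3860%.
WACC = 0.5497 × 17.1800% + 0.0707 × 8.1000% + 0.3797 × 6.3860% = 12.4404%.

12.44%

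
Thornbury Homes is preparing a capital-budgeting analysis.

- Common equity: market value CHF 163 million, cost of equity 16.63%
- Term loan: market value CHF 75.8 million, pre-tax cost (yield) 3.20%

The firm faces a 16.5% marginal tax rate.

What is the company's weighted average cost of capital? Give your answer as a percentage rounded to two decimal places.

Total capital V = 163 + 75.8 = 238.8.
Equity: weight = 163/238.8 = 0.6826; cost = 16.63%.
Term loan: weight = 75.8/238.8 = 0.3174; after-tax cost = 3.2% × (1 − 16.5%) = 2.6720%.
WACC = 0.6826 × 16.6300% + 0.3174 × 2.6720% = 12.1994%.

12.20%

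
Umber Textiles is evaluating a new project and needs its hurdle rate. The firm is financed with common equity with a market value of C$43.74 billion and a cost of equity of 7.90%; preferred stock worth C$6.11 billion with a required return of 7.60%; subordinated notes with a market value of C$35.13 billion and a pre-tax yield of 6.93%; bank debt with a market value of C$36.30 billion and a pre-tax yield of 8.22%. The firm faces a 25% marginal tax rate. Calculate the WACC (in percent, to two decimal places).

Total capital V = 43.74 + 6.11 + 35.13 + 36.3 = 121.28.
Equity: weight = 43.74/121.28 = 0.3607; cost = 7.9%.
Preferred: weight = 6.11/121.28 = 0.0504; cost = 7.6%.
Subordinated notes: weight = 35.13/121.28 = 0.2897; after-tax cost = 6.93% × (1 − 25%) = 5.1975%.
Bank debt: weight = 36.3/121.28 = 0.2993; after-tax cost = 8.22% × (1 − 25%) = 6.1650%.
WACC = 0.3607 × 7.9000% + 0.0504 × 7.6000% + 0.2897 × 5.1975% + 0.2993 × 6.1650% = 6.5828%.

6.58%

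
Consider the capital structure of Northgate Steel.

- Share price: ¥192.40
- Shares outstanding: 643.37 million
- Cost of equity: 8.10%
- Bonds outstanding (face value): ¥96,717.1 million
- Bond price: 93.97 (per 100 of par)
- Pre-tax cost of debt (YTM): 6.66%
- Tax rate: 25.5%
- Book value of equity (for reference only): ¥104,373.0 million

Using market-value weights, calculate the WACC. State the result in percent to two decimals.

Market value of equity E = 192.4 × 643.37m = 123784.388m. Market value of debt D = 96717.1m × 93.97/100 = 90885.05887m.
Total capital V = 123784.388 + 90885.05887 = 214669.44687.
Equity: weight = 123784.388/214669.44687 = 0.5766; cost = 8.1%.
Bonds outstanding: weight = 90885.05887/214669.44687 = 0.4234; after-tax cost = 6.66% × (1 − 25.5%) = 4.9617%.
WACC = 0.5766 × 8.1000% + 0.4234 × 4.9617% = 6.7713%.

6.77%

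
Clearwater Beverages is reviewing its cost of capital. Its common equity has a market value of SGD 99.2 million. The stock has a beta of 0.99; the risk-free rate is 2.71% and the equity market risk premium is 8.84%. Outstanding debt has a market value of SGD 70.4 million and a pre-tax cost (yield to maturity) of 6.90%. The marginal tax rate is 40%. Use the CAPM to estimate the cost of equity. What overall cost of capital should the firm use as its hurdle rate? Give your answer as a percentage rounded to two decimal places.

8.42%

Cost of equity via CAPM: Re = 2.71% + 0.99 × 8.84% = 11.4616%.
Total capital V = 99.2 + 70.4 = 169.6.
Equity: weight = 99.2/169.6 = 0.5849; cost = 11.4616%.
Debt: weight = 70.4/169.6 = 0.4151; after-tax cost = 6.9% × (1 − 40%) = 4.1400%.
WACC = 0.5849 × 11.4616% + 0.4151 × 4.1400% = 8.4224%.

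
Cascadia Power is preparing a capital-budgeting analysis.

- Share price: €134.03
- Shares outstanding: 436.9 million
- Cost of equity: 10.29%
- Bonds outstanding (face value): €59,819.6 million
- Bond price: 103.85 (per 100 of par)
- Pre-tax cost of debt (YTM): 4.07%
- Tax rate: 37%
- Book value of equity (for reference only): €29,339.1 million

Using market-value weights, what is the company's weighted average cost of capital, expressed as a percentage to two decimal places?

Market value of equity E = 134.03 × 436.9m = 58557.707m. Market value of debt D = 59819.6m × 103.85/100 = 62122.6546m.
Total capital V = 58557.707 + 62122.6546 = 120680.3616.
Equity: weight = 58557.707/120680.3616 = 0.4852; cost = 10.29%.
Bonds outstanding: weight = 62122.6546/120680.3616 = 0.5148; after-tax cost = 4.07% × (1 − 37%) = 2.5641%.
WACC = 0.4852 × 10.2900% + 0.5148 × 2.5641% = 6.3129%.

6.31%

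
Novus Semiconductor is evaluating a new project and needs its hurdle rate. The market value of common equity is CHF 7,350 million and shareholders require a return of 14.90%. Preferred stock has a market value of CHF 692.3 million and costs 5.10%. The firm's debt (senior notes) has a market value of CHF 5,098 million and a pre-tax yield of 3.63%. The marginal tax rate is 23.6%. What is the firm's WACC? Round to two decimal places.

9.68%

Total capital V = 7350 + 692.3 + 5098 = 13140.3.
Equity: weight = 7350/13140.3 = 0.5593; cost = 14.9%.
Preferred: weight = 692.3/13140.3 = 0.0527; cost = 5.1%.
Senior notes: weight = 5098/13140.3 = 0.3880; after-tax cost = 3.63% × (1 − 23.6%) = 2.7733%.
WACC = 0.5593 × 14.9000% + 0.0527 × 5.1000% + 0.3880 × 2.7733% = 9.6789%.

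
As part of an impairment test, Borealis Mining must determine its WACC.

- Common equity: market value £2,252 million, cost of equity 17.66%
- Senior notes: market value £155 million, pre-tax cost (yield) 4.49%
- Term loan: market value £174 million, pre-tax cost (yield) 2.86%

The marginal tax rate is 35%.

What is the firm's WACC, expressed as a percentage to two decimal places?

Total capital V = 2252 + 155 + 174 = 2581.
Equity: weight = 2252/2581 = 0.8725; cost = 17.66%.
Senior notes: weight = 155/2581 = 0.0601; after-tax cost = 4.49% × (1 − 35%) = 2.9185%.
Term loan: weight = 174/2581 = 0.0674; after-tax cost = 2.86% × (1 − 35%) = 1.8590%.
WACC = 0.8725 × 17.6600% + 0.0601 × 2.9185% + 0.0674 × 1.8590% = 15.7095%.

15.71%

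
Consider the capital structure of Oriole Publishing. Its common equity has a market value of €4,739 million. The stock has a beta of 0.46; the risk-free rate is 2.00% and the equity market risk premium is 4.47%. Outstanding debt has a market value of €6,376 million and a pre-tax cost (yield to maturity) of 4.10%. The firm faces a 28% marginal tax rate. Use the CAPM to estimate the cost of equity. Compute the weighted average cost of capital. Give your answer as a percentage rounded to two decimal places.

3.42%

Cost of equity via CAPM: Re = 2.0% + 0.46 × 4.47% = 4.0562%.
Total capital V = 4739 + 6376 = 11115.
Equity: weight = 4739/11115 = 0.4264; cost = 4.0562%.
Debt: weight = 6376/11115 = 0.5736; after-tax cost = 4.1% × (1 − 28%) = 2.9520%.
WACC = 0.4264 × 4.0562% + 0.5736 × 2.9520% = 3.4228%.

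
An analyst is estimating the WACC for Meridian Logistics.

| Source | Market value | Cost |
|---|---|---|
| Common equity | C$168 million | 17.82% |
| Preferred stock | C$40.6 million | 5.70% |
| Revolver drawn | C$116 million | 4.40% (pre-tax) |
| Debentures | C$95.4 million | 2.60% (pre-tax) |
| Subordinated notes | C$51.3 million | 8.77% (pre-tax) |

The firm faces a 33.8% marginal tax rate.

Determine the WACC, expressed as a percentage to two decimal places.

Total capital V = 168 + 40.6 + 116 + 95.4 + 51.3 = 471.3.
Equity: weight = 168/471.3 = 0.3565; cost = 17.82%.
Preferred: weight = 40.6/471.3 = 0.0861; cost = 5.7%.
Revolver drawn: weight = 116/471.3 = 0.2461; after-tax cost = 4.4% × (1 − 33.8%) = 2.9128%.
Debentures: weight = 95.4/471.3 = 0.2024; after-tax cost = 2.6% × (1 − 33.8%) = 1.7212%.
Subordinated notes: weight = 51.3/471.3 = 0.1088; after-tax cost = 8.77% × (1 − 33.8%) = 5.8057%.
WACC = 0.3565 × 17.8200% + 0.0861 × 5.7000% + 0.2461 × 2.9128% + 0.2024 × 1.7212% + 0.1088 × 5.8057% = 8.5404%.

8.54%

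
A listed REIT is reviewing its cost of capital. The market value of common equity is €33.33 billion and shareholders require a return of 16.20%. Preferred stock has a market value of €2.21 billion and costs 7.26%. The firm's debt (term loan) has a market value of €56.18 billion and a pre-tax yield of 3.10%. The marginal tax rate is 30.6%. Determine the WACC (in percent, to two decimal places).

Total capital V = 33.33 + 2.21 + 56.18 = 91.72.
Equity: weight = 33.33/91.72 = 0.3634; cost = 16.2%.
Preferred: weight = 2.21/91.72 = 0.0241; cost = 7.26%.
Term loan: weight = 56.18/91.72 = 0.6125; after-tax cost = 3.1% × (1 − 30.6%) = 2.1514%.
WACC = 0.3634 × 16.2000% + 0.0241 × 7.2600% + 0.6125 × 2.1514% = 7.3796%.

7.38%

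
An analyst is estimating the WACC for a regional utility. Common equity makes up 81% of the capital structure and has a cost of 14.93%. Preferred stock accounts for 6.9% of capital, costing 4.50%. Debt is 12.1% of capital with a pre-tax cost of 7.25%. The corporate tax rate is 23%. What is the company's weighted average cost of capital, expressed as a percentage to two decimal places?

13.08%

After-tax cost of debt = 7.25% × (1 − 23%) = 5.5825%.
WACC = 0.810 × 14.9300% + 0.069 × 4.5000% + 0.121 × 5.5825% = 13.0793%.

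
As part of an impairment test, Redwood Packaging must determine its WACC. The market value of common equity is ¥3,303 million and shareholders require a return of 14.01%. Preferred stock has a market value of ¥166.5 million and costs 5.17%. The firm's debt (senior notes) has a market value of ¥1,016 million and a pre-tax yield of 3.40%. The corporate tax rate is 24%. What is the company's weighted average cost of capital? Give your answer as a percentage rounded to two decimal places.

11.09%

Total capital V = 3303 + 166.5 + 1016 = 4485.5.
Equity: weight = 3303/4485.5 = 0.7364; cost = 14.01%.
Preferred: weight = 166.5/4485.5 = 0.0371; cost = 5.17%.
Senior notes: weight = 1016/4485.5 = 0.2265; after-tax cost = 3.4% × (1 − 24%) = 2.5840%.
WACC = 0.7364 × 14.0100% + 0.0371 × 5.1700% + 0.2265 × 2.5840% = 11.0938%.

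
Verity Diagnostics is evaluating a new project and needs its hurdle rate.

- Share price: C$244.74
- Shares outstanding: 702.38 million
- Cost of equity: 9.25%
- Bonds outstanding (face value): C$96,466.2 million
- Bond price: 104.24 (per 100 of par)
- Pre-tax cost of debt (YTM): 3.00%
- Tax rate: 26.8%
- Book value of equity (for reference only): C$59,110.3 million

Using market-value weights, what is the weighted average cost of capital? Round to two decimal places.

Market value of equity E = 244.74 × 702.38m = 171900.4812m. Market value of debt D = 96466.2m × 104.24/100 = 100556.36688m.
Total capital V = 171900.4812 + 100556.36688 = 272456.84808.
Equity: weight = 171900.4812/272456.84808 = 0.6309; cost = 9.25%.
Bonds outstanding: weight = 100556.36688/272456.84808 = 0.3691; after-tax cost = 3% × (1 − 26.8%) = 2.1960%.
WACC = 0.6309 × 9.2500% + 0.3691 × 2.1960% = 6.6466%.

6.65%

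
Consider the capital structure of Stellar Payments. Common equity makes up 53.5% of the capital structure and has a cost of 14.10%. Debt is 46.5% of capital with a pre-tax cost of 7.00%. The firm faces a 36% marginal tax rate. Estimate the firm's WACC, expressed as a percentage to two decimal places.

9.63%

After-tax cost of debt = 7% × (1 − 36%) = 4.4800%.
WACC = 0.535 × 14.1000% + 0.465 × 4.4800% = 9.6267%.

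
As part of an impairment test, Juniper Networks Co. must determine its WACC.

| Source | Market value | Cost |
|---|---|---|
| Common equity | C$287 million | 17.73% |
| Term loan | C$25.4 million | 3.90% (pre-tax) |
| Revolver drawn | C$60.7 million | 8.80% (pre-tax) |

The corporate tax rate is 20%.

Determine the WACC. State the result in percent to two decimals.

15.00%

Total capital V = 287 + 25.4 + 60.7 = 373.1.
Equity: weight = 287/373.1 = 0.7692; cost = 17.73%.
Term loan: weight = 25.4/373.1 = 0.0681; after-tax cost = 3.9% × (1 − 20%) = 3.1200%.
Revolver drawn: weight = 60.7/373.1 = 0.1627; after-tax cost = 8.8% × (1 − 20%) = 7.0400%.
WACC = 0.7692 × 17.7300% + 0.0681 × 3.1200% + 0.1627 × 7.0400% = 14.9962%.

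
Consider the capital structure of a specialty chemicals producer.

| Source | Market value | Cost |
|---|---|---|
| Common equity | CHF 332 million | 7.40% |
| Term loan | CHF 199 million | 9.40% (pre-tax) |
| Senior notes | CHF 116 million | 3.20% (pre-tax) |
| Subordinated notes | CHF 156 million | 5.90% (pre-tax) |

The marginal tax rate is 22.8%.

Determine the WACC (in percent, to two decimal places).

Total capital V = 332 + 199 + 116 + 156 = 803.
Equity: weight = 332/803 = 0.4134; cost = 7.4%.
Term loan: weight = 199/803 = 0.2478; after-tax cost = 9.4% × (1 − 22.8%) = 7.2568%.
Senior notes: weight = 116/803 = 0.1445; after-tax cost = 3.2% × (1 − 22.8%) = 2.4704%.
Subordinated notes: weight = 156/803 = 0.1943; after-tax cost = 5.9% × (1 − 22.8%) = 4.5548%.
WACC = 0.4134 × 7.4000% + 0.2478 × 7.2568% + 0.1445 × 2.4704% + 0.1943 × 4.5548% = 6.0996%.

6.10%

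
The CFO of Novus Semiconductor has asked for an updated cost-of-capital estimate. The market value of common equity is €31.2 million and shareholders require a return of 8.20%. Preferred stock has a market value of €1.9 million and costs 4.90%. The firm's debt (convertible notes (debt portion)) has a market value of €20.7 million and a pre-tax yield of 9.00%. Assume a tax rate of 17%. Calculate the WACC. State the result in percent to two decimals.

Total capital V = 31.2 + 1.9 + 20.7 = 53.8.
Equity: weight = 31.2/53.8 = 0.5799; cost = 8.2%.
Preferred: weight = 1.9/53.8 = 0.0353; cost = 4.9%.
Convertible notes (debt portion): weight = 20.7/53.8 = 0.3848; after-tax cost = 9% × (1 − 17%) = 7.4700%.
WACC = 0.5799 × 8.2000% + 0.0353 × 4.9000% + 0.3848 × 7.4700% = 7.8026%.

7.80%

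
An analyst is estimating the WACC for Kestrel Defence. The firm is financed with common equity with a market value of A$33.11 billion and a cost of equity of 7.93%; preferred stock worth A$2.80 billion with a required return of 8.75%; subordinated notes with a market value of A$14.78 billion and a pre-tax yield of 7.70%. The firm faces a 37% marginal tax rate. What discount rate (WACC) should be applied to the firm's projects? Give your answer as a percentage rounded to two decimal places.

Total capital V = 33.11 + 2.8 + 14.78 = 50.69.
Equity: weight = 33.11/50.69 = 0.6532; cost = 7.93%.
Preferred: weight = 2.8/50.69 = 0.0552; cost = 8.75%.
Subordinated notes: weight = 14.78/50.69 = 0.2916; after-tax cost = 7.7% × (1 − 37%) = 4.8510%.
WACC = 0.6532 × 7.9300% + 0.0552 × 8.7500% + 0.2916 × 4.8510% = 7.0775%.

7.08%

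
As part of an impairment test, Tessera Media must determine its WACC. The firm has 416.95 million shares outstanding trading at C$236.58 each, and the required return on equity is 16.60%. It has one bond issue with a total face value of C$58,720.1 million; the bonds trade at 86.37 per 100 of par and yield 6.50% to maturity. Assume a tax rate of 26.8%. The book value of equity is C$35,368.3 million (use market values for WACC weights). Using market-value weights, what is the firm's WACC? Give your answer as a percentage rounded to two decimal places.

12.58%

Market value of equity E = 236.58 × 416.95m = 98642.031m. Market value of debt D = 58720.1m × 86.37/100 = 50716.55037m.
Total capital V = 98642.031 + 50716.55037 = 149358.58137.
Equity: weight = 98642.031/149358.58137 = 0.6604; cost = 16.6%.
Bonds outstanding: weight = 50716.55037/149358.58137 = 0.3396; after-tax cost = 6.5% × (1 − 26.8%) = 4.7580%.
WACC = 0.6604 × 16.6000% + 0.3396 × 4.7580% = 12.5789%.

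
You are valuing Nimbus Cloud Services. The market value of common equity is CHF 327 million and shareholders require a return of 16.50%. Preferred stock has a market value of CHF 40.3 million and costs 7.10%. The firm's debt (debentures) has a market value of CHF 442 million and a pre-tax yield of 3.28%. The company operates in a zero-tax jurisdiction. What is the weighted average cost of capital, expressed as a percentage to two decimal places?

Total capital V = 327 + 40.3 + 442 = 809.3.
Equity: weight = 327/809.3 = 0.4041; cost = 16.5%.
Preferred: weight = 40.3/809.3 = 0.0498; cost = 7.1%.
Debentures: weight = 442/809.3 = 0.5462; after-tax cost = 3.28% × (1 − 0%) = 3.2800%.
WACC = 0.4041 × 16.5000% + 0.0498 × 7.1000% + 0.5462 × 3.2800% = 8.8118%.

8.81%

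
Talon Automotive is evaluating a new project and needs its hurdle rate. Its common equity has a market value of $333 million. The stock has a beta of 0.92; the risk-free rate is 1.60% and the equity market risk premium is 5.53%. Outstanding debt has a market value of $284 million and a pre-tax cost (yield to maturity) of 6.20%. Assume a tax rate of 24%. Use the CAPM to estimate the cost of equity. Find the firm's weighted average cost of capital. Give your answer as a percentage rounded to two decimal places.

Cost of equity via CAPM: Re = 1.6% + 0.92 × 5.53% = 6.6876%.
Total capital V = 333 + 284 = 617.
Equity: weight = 333/617 = 0.5397; cost = 6.6876%.
Debt: weight = 284/617 = 0.4603; after-tax cost = 6.2% × (1 − 24%) = 4.7120%.
WACC = 0.5397 × 6.6876% + 0.4603 × 4.7120% = 5.7782%.

5.78%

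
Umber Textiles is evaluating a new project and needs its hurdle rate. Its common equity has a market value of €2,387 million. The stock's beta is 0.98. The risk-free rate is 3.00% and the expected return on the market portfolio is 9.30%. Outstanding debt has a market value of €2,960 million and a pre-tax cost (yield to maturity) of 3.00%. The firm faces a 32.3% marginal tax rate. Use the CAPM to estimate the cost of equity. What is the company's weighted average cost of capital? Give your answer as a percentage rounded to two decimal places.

5.22%

Market risk premium = 9.3% − 3.0% = 6.3%.
Cost of equity via CAPM: Re = 3.0% + 0.98 × 6.3% = 9.1740%.
Total capital V = 2387 + 2960 = 5347.
Equity: weight = 2387/5347 = 0.4464; cost = 9.174%.
Debt: weight = 2960/5347 = 0.5536; after-tax cost = 3% × (1 − 32.3%) = 2.0310%.
WACC = 0.4464 × 9.1740% + 0.5536 × 2.0310% = 5.2198%.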